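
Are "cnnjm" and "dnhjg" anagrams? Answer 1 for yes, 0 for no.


Strings: "cnnjm", "dnhjg"
Sorted first:  cjmnn
Sorted second: dghjn
Differ at position 0: 'c' vs 'd' => not anagrams

0


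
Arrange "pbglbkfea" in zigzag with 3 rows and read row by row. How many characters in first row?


Zigzag "pbglbkfea" into 3 rows:
Placing characters:
  'p' => row 0
  'b' => row 1
  'g' => row 2
  'l' => row 1
  'b' => row 0
  'k' => row 1
  'f' => row 2
  'e' => row 1
  'a' => row 0
Rows:
  Row 0: "pba"
  Row 1: "blke"
  Row 2: "gf"
First row length: 3

3


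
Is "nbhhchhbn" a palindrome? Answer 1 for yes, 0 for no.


Input: nbhhchhbn
Reversed: nbhhchhbn
  Compare pos 0 ('n') with pos 8 ('n'): match
  Compare pos 1 ('b') with pos 7 ('b'): match
  Compare pos 2 ('h') with pos 6 ('h'): match
  Compare pos 3 ('h') with pos 5 ('h'): match
Result: palindrome

1


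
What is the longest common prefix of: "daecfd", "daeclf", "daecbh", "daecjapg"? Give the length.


Words: daecfd, daeclf, daecbh, daecjapg
  Position 0: all 'd' => match
  Position 1: all 'a' => match
  Position 2: all 'e' => match
  Position 3: all 'c' => match
  Position 4: ('f', 'l', 'b', 'j') => mismatch, stop
LCP = "daec" (length 4)

4


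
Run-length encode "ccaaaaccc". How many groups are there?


Input: ccaaaaccc
Scanning for consecutive runs:
  Group 1: 'c' x 2 (positions 0-1)
  Group 2: 'a' x 4 (positions 2-5)
  Group 3: 'c' x 3 (positions 6-8)
Total groups: 3

3


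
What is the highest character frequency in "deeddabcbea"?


Input: deeddabcbea
Character counts:
  'a': 2
  'b': 2
  'c': 1
  'd': 3
  'e': 3
Maximum frequency: 3

3


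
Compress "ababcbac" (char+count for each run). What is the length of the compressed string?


Input: ababcbac
Runs:
  'a' x 1 => "a1"
  'b' x 1 => "b1"
  'a' x 1 => "a1"
  'b' x 1 => "b1"
  'c' x 1 => "c1"
  'b' x 1 => "b1"
  'a' x 1 => "a1"
  'c' x 1 => "c1"
Compressed: "a1b1a1b1c1b1a1c1"
Compressed length: 16

16


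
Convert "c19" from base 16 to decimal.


Input: "c19" in base 16
Positional expansion:
  Digit 'c' (value 12) x 16^2 = 3072
  Digit '1' (value 1) x 16^1 = 16
  Digit '9' (value 9) x 16^0 = 9
Sum = 3097

3097


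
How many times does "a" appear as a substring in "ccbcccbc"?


Searching for "a" in "ccbcccbc"
Scanning each position:
  Position 0: "c" => no
  Position 1: "c" => no
  Position 2: "b" => no
  Position 3: "c" => no
  Position 4: "c" => no
  Position 5: "c" => no
  Position 6: "b" => no
  Position 7: "c" => no
Total occurrences: 0

0


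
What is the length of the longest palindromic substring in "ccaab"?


Input: "ccaab"
Checking substrings for palindromes:
  [0:2] "cc" (len 2) => palindrome
  [2:4] "aa" (len 2) => palindrome
Longest palindromic substring: "cc" with length 2

2


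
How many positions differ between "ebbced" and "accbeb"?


Comparing "ebbced" and "accbeb" position by position:
  Position 0: 'e' vs 'a' => DIFFER
  Position 1: 'b' vs 'c' => DIFFER
  Position 2: 'b' vs 'c' => DIFFER
  Position 3: 'c' vs 'b' => DIFFER
  Position 4: 'e' vs 'e' => same
  Position 5: 'd' vs 'b' => DIFFER
Positions that differ: 5

5


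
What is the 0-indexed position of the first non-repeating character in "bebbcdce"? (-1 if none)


Input: bebbcdce
Character frequencies:
  'b': 3
  'c': 2
  'd': 1
  'e': 2
Scanning left to right for freq == 1:
  Position 0 ('b'): freq=3, skip
  Position 1 ('e'): freq=2, skip
  Position 2 ('b'): freq=3, skip
  Position 3 ('b'): freq=3, skip
  Position 4 ('c'): freq=2, skip
  Position 5 ('d'): unique! => answer = 5

5


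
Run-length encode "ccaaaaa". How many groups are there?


Input: ccaaaaa
Scanning for consecutive runs:
  Group 1: 'c' x 2 (positions 0-1)
  Group 2: 'a' x 5 (positions 2-6)
Total groups: 2

2


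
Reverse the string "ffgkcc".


Input: ffgkcc
Reading characters right to left:
  Position 5: 'c'
  Position 4: 'c'
  Position 3: 'k'
  Position 2: 'g'
  Position 1: 'f'
  Position 0: 'f'
Reversed: cckgff

cckgff


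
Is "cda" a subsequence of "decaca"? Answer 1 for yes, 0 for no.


Check if "cda" is a subsequence of "decaca"
Greedy scan:
  Position 0 ('d'): no match needed
  Position 1 ('e'): no match needed
  Position 2 ('c'): matches sub[0] = 'c'
  Position 3 ('a'): no match needed
  Position 4 ('c'): no match needed
  Position 5 ('a'): no match needed
Only matched 1/3 characters => not a subsequence

0


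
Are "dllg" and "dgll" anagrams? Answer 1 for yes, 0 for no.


Strings: "dllg", "dgll"
Sorted first:  dgll
Sorted second: dgll
Sorted forms match => anagrams

1


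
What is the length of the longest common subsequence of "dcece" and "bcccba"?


LCS of "dcece" and "bcccba"
DP table:
           b    c    c    c    b    a
      0    0    0    0    0    0    0
  d   0    0    0    0    0    0    0
  c   0    0    1    1    1    1    1
  e   0    0    1    1    1    1    1
  c   0    0    1    2    2    2    2
  e   0    0    1    2    2    2    2
LCS length = dp[5][6] = 2

2


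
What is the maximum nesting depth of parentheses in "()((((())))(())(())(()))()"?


Input: "()((((())))(())(())(()))()"
Tracking depth:
  Position 0 '(': depth becomes 1
  Position 1 ')': depth becomes 0
  Position 2 '(': depth becomes 1
  Position 3 '(': depth becomes 2
  Position 4 '(': depth becomes 3
  Position 5 '(': depth becomes 4
  Position 6 '(': depth becomes 5
  Position 7 ')': depth becomes 4
  Position 8 ')': depth becomes 3
  Position 9 ')': depth becomes 2
  Position 10 ')': depth becomes 1
  Position 11 '(': depth becomes 2
  Position 12 '(': depth becomes 3
  Position 13 ')': depth becomes 2
  Position 14 ')': depth becomes 1
  Position 15 '(': depth becomes 2
  Position 16 '(': depth becomes 3
  Position 17 ')': depth becomes 2
  Position 18 ')': depth becomes 1
  Position 19 '(': depth becomes 2
  Position 20 '(': depth becomes 3
  Position 21 ')': depth becomes 2
  Position 22 ')': depth becomes 1
  Position 23 ')': depth becomes 0
  Position 24 '(': depth becomes 1
  Position 25 ')': depth becomes 0
Maximum depth reached: 5

5


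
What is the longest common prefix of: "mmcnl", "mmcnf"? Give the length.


Words: mmcnl, mmcnf
  Position 0: all 'm' => match
  Position 1: all 'm' => match
  Position 2: all 'c' => match
  Position 3: all 'n' => match
  Position 4: ('l', 'f') => mismatch, stop
LCP = "mmcn" (length 4)

4


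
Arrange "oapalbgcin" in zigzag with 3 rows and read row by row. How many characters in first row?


Zigzag "oapalbgcin" into 3 rows:
Placing characters:
  'o' => row 0
  'a' => row 1
  'p' => row 2
  'a' => row 1
  'l' => row 0
  'b' => row 1
  'g' => row 2
  'c' => row 1
  'i' => row 0
  'n' => row 1
Rows:
  Row 0: "oli"
  Row 1: "aabcn"
  Row 2: "pg"
First row length: 3

3


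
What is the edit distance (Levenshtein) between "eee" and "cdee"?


Computing edit distance: "eee" -> "cdee"
DP table:
           c    d    e    e
      0    1    2    3    4
  e   1    1    2    2    3
  e   2    2    2    2    2
  e   3    3    3    2    2
Edit distance = dp[3][4] = 2

2


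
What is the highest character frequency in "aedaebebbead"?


Input: aedaebebbead
Character counts:
  'a': 3
  'b': 3
  'd': 2
  'e': 4
Maximum frequency: 4

4


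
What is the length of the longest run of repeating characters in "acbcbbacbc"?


Input: "acbcbbacbc"
Scanning for longest run:
  Position 1 ('c'): new char, reset run to 1
  Position 2 ('b'): new char, reset run to 1
  Position 3 ('c'): new char, reset run to 1
  Position 4 ('b'): new char, reset run to 1
  Position 5 ('b'): continues run of 'b', length=2
  Position 6 ('a'): new char, reset run to 1
  Position 7 ('c'): new char, reset run to 1
  Position 8 ('b'): new char, reset run to 1
  Position 9 ('c'): new char, reset run to 1
Longest run: 'b' with length 2

2


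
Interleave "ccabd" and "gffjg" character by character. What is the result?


Interleaving "ccabd" and "gffjg":
  Position 0: 'c' from first, 'g' from second => "cg"
  Position 1: 'c' from first, 'f' from second => "cf"
  Position 2: 'a' from first, 'f' from second => "af"
  Position 3: 'b' from first, 'j' from second => "bj"
  Position 4: 'd' from first, 'g' from second => "dg"
Result: cgcfafbjdg

cgcfafbjdg


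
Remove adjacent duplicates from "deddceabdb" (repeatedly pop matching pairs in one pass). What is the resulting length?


Input: deddceabdb
Stack-based adjacent duplicate removal:
  Read 'd': push. Stack: d
  Read 'e': push. Stack: de
  Read 'd': push. Stack: ded
  Read 'd': matches stack top 'd' => pop. Stack: de
  Read 'c': push. Stack: dec
  Read 'e': push. Stack: dece
  Read 'a': push. Stack: decea
  Read 'b': push. Stack: deceab
  Read 'd': push. Stack: deceabd
  Read 'b': push. Stack: deceabdb
Final stack: "deceabdb" (length 8)

8


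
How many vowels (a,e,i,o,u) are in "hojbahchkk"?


Input: hojbahchkk
Checking each character:
  'h' at position 0: consonant
  'o' at position 1: vowel (running total: 1)
  'j' at position 2: consonant
  'b' at position 3: consonant
  'a' at position 4: vowel (running total: 2)
  'h' at position 5: consonant
  'c' at position 6: consonant
  'h' at position 7: consonant
  'k' at position 8: consonant
  'k' at position 9: consonant
Total vowels: 2

2


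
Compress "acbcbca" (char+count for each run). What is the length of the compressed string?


Input: acbcbca
Runs:
  'a' x 1 => "a1"
  'c' x 1 => "c1"
  'b' x 1 => "b1"
  'c' x 1 => "c1"
  'b' x 1 => "b1"
  'c' x 1 => "c1"
  'a' x 1 => "a1"
Compressed: "a1c1b1c1b1c1a1"
Compressed length: 14

14


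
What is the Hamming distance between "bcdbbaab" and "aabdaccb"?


Comparing "bcdbbaab" and "aabdaccb" position by position:
  Position 0: 'b' vs 'a' => differ
  Position 1: 'c' vs 'a' => differ
  Position 2: 'd' vs 'b' => differ
  Position 3: 'b' vs 'd' => differ
  Position 4: 'b' vs 'a' => differ
  Position 5: 'a' vs 'c' => differ
  Position 6: 'a' vs 'c' => differ
  Position 7: 'b' vs 'b' => same
Total differences (Hamming distance): 7

7


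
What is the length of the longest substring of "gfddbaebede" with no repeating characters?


Input: "gfddbaebede"
Sliding window (track last position of each char):
  Position 0 ('g'): window [0,0] length 1 -- new best
  Position 1 ('f'): window [0,1] length 2 -- new best
  Position 2 ('d'): window [0,2] length 3 -- new best
  Position 3 ('d'): repeat (last at 2), move window start to 3
  Position 3 ('d'): window [3,3] length 1
  Position 4 ('b'): window [3,4] length 2
  Position 5 ('a'): window [3,5] length 3
  Position 6 ('e'): window [3,6] length 4 -- new best
  Position 7 ('b'): repeat (last at 4), move window start to 5
  Position 7 ('b'): window [5,7] length 3
  Position 8 ('e'): repeat (last at 6), move window start to 7
  Position 8 ('e'): window [7,8] length 2
  Position 9 ('d'): window [7,9] length 3
  Position 10 ('e'): repeat (last at 8), move window start to 9
  Position 10 ('e'): window [9,10] length 2
Longest substring with no repeats: "dbae" with length 4

4


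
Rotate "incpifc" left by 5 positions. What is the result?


Input: "incpifc", rotate left by 5
First 5 characters: "incpi"
Remaining characters: "fc"
Concatenate remaining + first: "fc" + "incpi" = "fcincpi"

fcincpi


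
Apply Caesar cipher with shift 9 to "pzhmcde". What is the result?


Caesar cipher: shift "pzhmcde" by 9
  'p' (pos 15) + 9 = pos 24 = 'y'
  'z' (pos 25) + 9 = pos 8 = 'i'
  'h' (pos 7) + 9 = pos 16 = 'q'
  'm' (pos 12) + 9 = pos 21 = 'v'
  'c' (pos 2) + 9 = pos 11 = 'l'
  'd' (pos 3) + 9 = pos 12 = 'm'
  'e' (pos 4) + 9 = pos 13 = 'n'
Result: yiqvlmn

yiqvlmn


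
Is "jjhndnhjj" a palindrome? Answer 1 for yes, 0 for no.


Input: jjhndnhjj
Reversed: jjhndnhjj
  Compare pos 0 ('j') with pos 8 ('j'): match
  Compare pos 1 ('j') with pos 7 ('j'): match
  Compare pos 2 ('h') with pos 6 ('h'): match
  Compare pos 3 ('n') with pos 5 ('n'): match
Result: palindrome

1


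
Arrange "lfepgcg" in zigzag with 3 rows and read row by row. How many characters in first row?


Zigzag "lfepgcg" into 3 rows:
Placing characters:
  'l' => row 0
  'f' => row 1
  'e' => row 2
  'p' => row 1
  'g' => row 0
  'c' => row 1
  'g' => row 2
Rows:
  Row 0: "lg"
  Row 1: "fpc"
  Row 2: "eg"
First row length: 2

2


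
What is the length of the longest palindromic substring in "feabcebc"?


Input: "feabcebc"
Checking substrings for palindromes:
  No multi-char palindromic substrings found
Longest palindromic substring: "f" with length 1

1


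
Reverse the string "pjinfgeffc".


Input: pjinfgeffc
Reading characters right to left:
  Position 9: 'c'
  Position 8: 'f'
  Position 7: 'f'
  Position 6: 'e'
  Position 5: 'g'
  Position 4: 'f'
  Position 3: 'n'
  Position 2: 'i'
  Position 1: 'j'
  Position 0: 'p'
Reversed: cffegfnijp

cffegfnijp


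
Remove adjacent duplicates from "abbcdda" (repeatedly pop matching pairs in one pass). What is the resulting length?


Input: abbcdda
Stack-based adjacent duplicate removal:
  Read 'a': push. Stack: a
  Read 'b': push. Stack: ab
  Read 'b': matches stack top 'b' => pop. Stack: a
  Read 'c': push. Stack: ac
  Read 'd': push. Stack: acd
  Read 'd': matches stack top 'd' => pop. Stack: ac
  Read 'a': push. Stack: aca
Final stack: "aca" (length 3)

3


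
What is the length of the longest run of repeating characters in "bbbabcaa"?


Input: "bbbabcaa"
Scanning for longest run:
  Position 1 ('b'): continues run of 'b', length=2
  Position 2 ('b'): continues run of 'b', length=3
  Position 3 ('a'): new char, reset run to 1
  Position 4 ('b'): new char, reset run to 1
  Position 5 ('c'): new char, reset run to 1
  Position 6 ('a'): new char, reset run to 1
  Position 7 ('a'): continues run of 'a', length=2
Longest run: 'b' with length 3

3


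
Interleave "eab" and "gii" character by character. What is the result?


Interleaving "eab" and "gii":
  Position 0: 'e' from first, 'g' from second => "eg"
  Position 1: 'a' from first, 'i' from second => "ai"
  Position 2: 'b' from first, 'i' from second => "bi"
Result: egaibi

egaibi


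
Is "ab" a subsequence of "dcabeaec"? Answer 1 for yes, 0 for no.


Check if "ab" is a subsequence of "dcabeaec"
Greedy scan:
  Position 0 ('d'): no match needed
  Position 1 ('c'): no match needed
  Position 2 ('a'): matches sub[0] = 'a'
  Position 3 ('b'): matches sub[1] = 'b'
  Position 4 ('e'): no match needed
  Position 5 ('a'): no match needed
  Position 6 ('e'): no match needed
  Position 7 ('c'): no match needed
All 2 characters matched => is a subsequence

1


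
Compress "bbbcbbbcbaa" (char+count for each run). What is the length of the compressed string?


Input: bbbcbbbcbaa
Runs:
  'b' x 3 => "b3"
  'c' x 1 => "c1"
  'b' x 3 => "b3"
  'c' x 1 => "c1"
  'b' x 1 => "b1"
  'a' x 2 => "a2"
Compressed: "b3c1b3c1b1a2"
Compressed length: 12

12


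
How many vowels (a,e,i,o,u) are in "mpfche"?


Input: mpfche
Checking each character:
  'm' at position 0: consonant
  'p' at position 1: consonant
  'f' at position 2: consonant
  'c' at position 3: consonant
  'h' at position 4: consonant
  'e' at position 5: vowel (running total: 1)
Total vowels: 1

1


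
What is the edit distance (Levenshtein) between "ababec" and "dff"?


Computing edit distance: "ababec" -> "dff"
DP table:
           d    f    f
      0    1    2    3
  a   1    1    2    3
  b   2    2    2    3
  a   3    3    3    3
  b   4    4    4    4
  e   5    5    5    5
  c   6    6    6    6
Edit distance = dp[6][3] = 6

6


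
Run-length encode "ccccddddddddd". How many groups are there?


Input: ccccddddddddd
Scanning for consecutive runs:
  Group 1: 'c' x 4 (positions 0-3)
  Group 2: 'd' x 9 (positions 4-12)
Total groups: 2

2


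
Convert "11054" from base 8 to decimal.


Input: "11054" in base 8
Positional expansion:
  Digit '1' (value 1) x 8^4 = 4096
  Digit '1' (value 1) x 8^3 = 512
  Digit '0' (value 0) x 8^2 = 0
  Digit '5' (value 5) x 8^1 = 40
  Digit '4' (value 4) x 8^0 = 4
Sum = 4652

4652


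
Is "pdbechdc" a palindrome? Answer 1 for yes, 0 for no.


Input: pdbechdc
Reversed: cdhcebdp
  Compare pos 0 ('p') with pos 7 ('c'): MISMATCH
  Compare pos 1 ('d') with pos 6 ('d'): match
  Compare pos 2 ('b') with pos 5 ('h'): MISMATCH
  Compare pos 3 ('e') with pos 4 ('c'): MISMATCH
Result: not a palindrome

0


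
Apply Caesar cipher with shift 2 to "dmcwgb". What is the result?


Caesar cipher: shift "dmcwgb" by 2
  'd' (pos 3) + 2 = pos 5 = 'f'
  'm' (pos 12) + 2 = pos 14 = 'o'
  'c' (pos 2) + 2 = pos 4 = 'e'
  'w' (pos 22) + 2 = pos 24 = 'y'
  'g' (pos 6) + 2 = pos 8 = 'i'
  'b' (pos 1) + 2 = pos 3 = 'd'
Result: foeyid

foeyid


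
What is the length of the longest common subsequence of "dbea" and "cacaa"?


LCS of "dbea" and "cacaa"
DP table:
           c    a    c    a    a
      0    0    0    0    0    0
  d   0    0    0    0    0    0
  b   0    0    0    0    0    0
  e   0    0    0    0    0    0
  a   0    0    1    1    1    1
LCS length = dp[4][5] = 1

1


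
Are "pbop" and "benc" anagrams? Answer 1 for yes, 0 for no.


Strings: "pbop", "benc"
Sorted first:  bopp
Sorted second: bcen
Differ at position 1: 'o' vs 'c' => not anagrams

0


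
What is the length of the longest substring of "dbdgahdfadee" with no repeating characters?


Input: "dbdgahdfadee"
Sliding window (track last position of each char):
  Position 0 ('d'): window [0,0] length 1 -- new best
  Position 1 ('b'): window [0,1] length 2 -- new best
  Position 2 ('d'): repeat (last at 0), move window start to 1
  Position 2 ('d'): window [1,2] length 2
  Position 3 ('g'): window [1,3] length 3 -- new best
  Position 4 ('a'): window [1,4] length 4 -- new best
  Position 5 ('h'): window [1,5] length 5 -- new best
  Position 6 ('d'): repeat (last at 2), move window start to 3
  Position 6 ('d'): window [3,6] length 4
  Position 7 ('f'): window [3,7] length 5
  Position 8 ('a'): repeat (last at 4), move window start to 5
  Position 8 ('a'): window [5,8] length 4
  Position 9 ('d'): repeat (last at 6), move window start to 7
  Position 9 ('d'): window [7,9] length 3
  Position 10 ('e'): window [7,10] length 4
  Position 11 ('e'): repeat (last at 10), move window start to 11
  Position 11 ('e'): window [11,11] length 1
Longest substring with no repeats: "bdgah" with length 5

5


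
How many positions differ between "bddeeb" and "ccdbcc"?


Comparing "bddeeb" and "ccdbcc" position by position:
  Position 0: 'b' vs 'c' => DIFFER
  Position 1: 'd' vs 'c' => DIFFER
  Position 2: 'd' vs 'd' => same
  Position 3: 'e' vs 'b' => DIFFER
  Position 4: 'e' vs 'c' => DIFFER
  Position 5: 'b' vs 'c' => DIFFER
Positions that differ: 5

5


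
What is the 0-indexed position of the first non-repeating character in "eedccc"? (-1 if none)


Input: eedccc
Character frequencies:
  'c': 3
  'd': 1
  'e': 2
Scanning left to right for freq == 1:
  Position 0 ('e'): freq=2, skip
  Position 1 ('e'): freq=2, skip
  Position 2 ('d'): unique! => answer = 2

2


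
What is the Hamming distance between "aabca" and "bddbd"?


Comparing "aabca" and "bddbd" position by position:
  Position 0: 'a' vs 'b' => differ
  Position 1: 'a' vs 'd' => differ
  Position 2: 'b' vs 'd' => differ
  Position 3: 'c' vs 'b' => differ
  Position 4: 'a' vs 'd' => differ
Total differences (Hamming distance): 5

5


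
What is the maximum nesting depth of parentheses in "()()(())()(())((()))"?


Input: "()()(())()(())((()))"
Tracking depth:
  Position 0 '(': depth becomes 1
  Position 1 ')': depth becomes 0
  Position 2 '(': depth becomes 1
  Position 3 ')': depth becomes 0
  Position 4 '(': depth becomes 1
  Position 5 '(': depth becomes 2
  Position 6 ')': depth becomes 1
  Position 7 ')': depth becomes 0
  Position 8 '(': depth becomes 1
  Position 9 ')': depth becomes 0
  Position 10 '(': depth becomes 1
  Position 11 '(': depth becomes 2
  Position 12 ')': depth becomes 1
  Position 13 ')': depth becomes 0
  Position 14 '(': depth becomes 1
  Position 15 '(': depth becomes 2
  Position 16 '(': depth becomes 3
  Position 17 ')': depth becomes 2
  Position 18 ')': depth becomes 1
  Position 19 ')': depth becomes 0
Maximum depth reached: 3

3


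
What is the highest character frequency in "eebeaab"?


Input: eebeaab
Character counts:
  'a': 2
  'b': 2
  'e': 3
Maximum frequency: 3

3


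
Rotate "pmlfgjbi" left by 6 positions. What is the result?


Input: "pmlfgjbi", rotate left by 6
First 6 characters: "pmlfgj"
Remaining characters: "bi"
Concatenate remaining + first: "bi" + "pmlfgj" = "bipmlfgj"

bipmlfgj


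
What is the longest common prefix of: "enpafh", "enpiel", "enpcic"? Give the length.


Words: enpafh, enpiel, enpcic
  Position 0: all 'e' => match
  Position 1: all 'n' => match
  Position 2: all 'p' => match
  Position 3: ('a', 'i', 'c') => mismatch, stop
LCP = "enp" (length 3)

3


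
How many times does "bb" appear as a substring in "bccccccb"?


Searching for "bb" in "bccccccb"
Scanning each position:
  Position 0: "bc" => no
  Position 1: "cc" => no
  Position 2: "cc" => no
  Position 3: "cc" => no
  Position 4: "cc" => no
  Position 5: "cc" => no
  Position 6: "cb" => no
Total occurrences: 0

0


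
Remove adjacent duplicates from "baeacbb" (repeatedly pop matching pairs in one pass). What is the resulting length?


Input: baeacbb
Stack-based adjacent duplicate removal:
  Read 'b': push. Stack: b
  Read 'a': push. Stack: ba
  Read 'e': push. Stack: bae
  Read 'a': push. Stack: baea
  Read 'c': push. Stack: baeac
  Read 'b': push. Stack: baeacb
  Read 'b': matches stack top 'b' => pop. Stack: baeac
Final stack: "baeac" (length 5)

5


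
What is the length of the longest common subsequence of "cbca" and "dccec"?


LCS of "cbca" and "dccec"
DP table:
           d    c    c    e    c
      0    0    0    0    0    0
  c   0    0    1    1    1    1
  b   0    0    1    1    1    1
  c   0    0    1    2    2    2
  a   0    0    1    2    2    2
LCS length = dp[4][5] = 2

2


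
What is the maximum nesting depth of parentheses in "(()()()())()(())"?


Input: "(()()()())()(())"
Tracking depth:
  Position 0 '(': depth becomes 1
  Position 1 '(': depth becomes 2
  Position 2 ')': depth becomes 1
  Position 3 '(': depth becomes 2
  Position 4 ')': depth becomes 1
  Position 5 '(': depth becomes 2
  Position 6 ')': depth becomes 1
  Position 7 '(': depth becomes 2
  Position 8 ')': depth becomes 1
  Position 9 ')': depth becomes 0
  Position 10 '(': depth becomes 1
  Position 11 ')': depth becomes 0
  Position 12 '(': depth becomes 1
  Position 13 '(': depth becomes 2
  Position 14 ')': depth becomes 1
  Position 15 ')': depth becomes 0
Maximum depth reached: 2

2


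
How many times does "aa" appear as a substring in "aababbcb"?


Searching for "aa" in "aababbcb"
Scanning each position:
  Position 0: "aa" => MATCH
  Position 1: "ab" => no
  Position 2: "ba" => no
  Position 3: "ab" => no
  Position 4: "bb" => no
  Position 5: "bc" => no
  Position 6: "cb" => no
Total occurrences: 1

1


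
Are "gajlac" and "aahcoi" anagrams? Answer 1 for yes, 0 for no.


Strings: "gajlac", "aahcoi"
Sorted first:  aacgjl
Sorted second: aachio
Differ at position 3: 'g' vs 'h' => not anagrams

0


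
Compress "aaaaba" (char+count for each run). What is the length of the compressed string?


Input: aaaaba
Runs:
  'a' x 4 => "a4"
  'b' x 1 => "b1"
  'a' x 1 => "a1"
Compressed: "a4b1a1"
Compressed length: 6

6


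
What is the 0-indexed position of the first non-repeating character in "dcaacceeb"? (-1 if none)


Input: dcaacceeb
Character frequencies:
  'a': 2
  'b': 1
  'c': 3
  'd': 1
  'e': 2
Scanning left to right for freq == 1:
  Position 0 ('d'): unique! => answer = 0

0


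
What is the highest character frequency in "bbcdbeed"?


Input: bbcdbeed
Character counts:
  'b': 3
  'c': 1
  'd': 2
  'e': 2
Maximum frequency: 3

3


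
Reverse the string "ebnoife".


Input: ebnoife
Reading characters right to left:
  Position 6: 'e'
  Position 5: 'f'
  Position 4: 'i'
  Position 3: 'o'
  Position 2: 'n'
  Position 1: 'b'
  Position 0: 'e'
Reversed: efionbe

efionbe


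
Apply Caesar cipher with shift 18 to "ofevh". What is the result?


Caesar cipher: shift "ofevh" by 18
  'o' (pos 14) + 18 = pos 6 = 'g'
  'f' (pos 5) + 18 = pos 23 = 'x'
  'e' (pos 4) + 18 = pos 22 = 'w'
  'v' (pos 21) + 18 = pos 13 = 'n'
  'h' (pos 7) + 18 = pos 25 = 'z'
Result: gxwnz

gxwnz


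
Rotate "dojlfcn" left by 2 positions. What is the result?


Input: "dojlfcn", rotate left by 2
First 2 characters: "do"
Remaining characters: "jlfcn"
Concatenate remaining + first: "jlfcn" + "do" = "jlfcndo"

jlfcndo


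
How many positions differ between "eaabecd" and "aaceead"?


Comparing "eaabecd" and "aaceead" position by position:
  Position 0: 'e' vs 'a' => DIFFER
  Position 1: 'a' vs 'a' => same
  Position 2: 'a' vs 'c' => DIFFER
  Position 3: 'b' vs 'e' => DIFFER
  Position 4: 'e' vs 'e' => same
  Position 5: 'c' vs 'a' => DIFFER
  Position 6: 'd' vs 'd' => same
Positions that differ: 4

4


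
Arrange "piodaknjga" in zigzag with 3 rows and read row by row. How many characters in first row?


Zigzag "piodaknjga" into 3 rows:
Placing characters:
  'p' => row 0
  'i' => row 1
  'o' => row 2
  'd' => row 1
  'a' => row 0
  'k' => row 1
  'n' => row 2
  'j' => row 1
  'g' => row 0
  'a' => row 1
Rows:
  Row 0: "pag"
  Row 1: "idkja"
  Row 2: "on"
First row length: 3

3


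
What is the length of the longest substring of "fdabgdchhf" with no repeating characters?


Input: "fdabgdchhf"
Sliding window (track last position of each char):
  Position 0 ('f'): window [0,0] length 1 -- new best
  Position 1 ('d'): window [0,1] length 2 -- new best
  Position 2 ('a'): window [0,2] length 3 -- new best
  Position 3 ('b'): window [0,3] length 4 -- new best
  Position 4 ('g'): window [0,4] length 5 -- new best
  Position 5 ('d'): repeat (last at 1), move window start to 2
  Position 5 ('d'): window [2,5] length 4
  Position 6 ('c'): window [2,6] length 5
  Position 7 ('h'): window [2,7] length 6 -- new best
  Position 8 ('h'): repeat (last at 7), move window start to 8
  Position 8 ('h'): window [8,8] length 1
  Position 9 ('f'): window [8,9] length 2
Longest substring with no repeats: "abgdch" with length 6

6


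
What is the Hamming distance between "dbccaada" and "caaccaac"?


Comparing "dbccaada" and "caaccaac" position by position:
  Position 0: 'd' vs 'c' => differ
  Position 1: 'b' vs 'a' => differ
  Position 2: 'c' vs 'a' => differ
  Position 3: 'c' vs 'c' => same
  Position 4: 'a' vs 'c' => differ
  Position 5: 'a' vs 'a' => same
  Position 6: 'd' vs 'a' => differ
  Position 7: 'a' vs 'c' => differ
Total differences (Hamming distance): 6

6


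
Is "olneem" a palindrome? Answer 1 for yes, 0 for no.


Input: olneem
Reversed: meenlo
  Compare pos 0 ('o') with pos 5 ('m'): MISMATCH
  Compare pos 1 ('l') with pos 4 ('e'): MISMATCH
  Compare pos 2 ('n') with pos 3 ('e'): MISMATCH
Result: not a palindrome

0


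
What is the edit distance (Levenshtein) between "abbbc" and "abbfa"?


Computing edit distance: "abbbc" -> "abbfa"
DP table:
           a    b    b    f    a
      0    1    2    3    4    5
  a   1    0    1    2    3    4
  b   2    1    0    1    2    3
  b   3    2    1    0    1    2
  b   4    3    2    1    1    2
  c   5    4    3    2    2    2
Edit distance = dp[5][5] = 2

2


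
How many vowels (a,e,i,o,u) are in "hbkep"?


Input: hbkep
Checking each character:
  'h' at position 0: consonant
  'b' at position 1: consonant
  'k' at position 2: consonant
  'e' at position 3: vowel (running total: 1)
  'p' at position 4: consonant
Total vowels: 1

1


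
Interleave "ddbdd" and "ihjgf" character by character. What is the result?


Interleaving "ddbdd" and "ihjgf":
  Position 0: 'd' from first, 'i' from second => "di"
  Position 1: 'd' from first, 'h' from second => "dh"
  Position 2: 'b' from first, 'j' from second => "bj"
  Position 3: 'd' from first, 'g' from second => "dg"
  Position 4: 'd' from first, 'f' from second => "df"
Result: didhbjdgdf

didhbjdgdf


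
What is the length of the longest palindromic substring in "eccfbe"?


Input: "eccfbe"
Checking substrings for palindromes:
  [1:3] "cc" (len 2) => palindrome
Longest palindromic substring: "cc" with length 2

2


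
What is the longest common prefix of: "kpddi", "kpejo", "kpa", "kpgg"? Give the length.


Words: kpddi, kpejo, kpa, kpgg
  Position 0: all 'k' => match
  Position 1: all 'p' => match
  Position 2: ('d', 'e', 'a', 'g') => mismatch, stop
LCP = "kp" (length 2)

2


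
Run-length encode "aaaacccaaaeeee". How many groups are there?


Input: aaaacccaaaeeee
Scanning for consecutive runs:
  Group 1: 'a' x 4 (positions 0-3)
  Group 2: 'c' x 3 (positions 4-6)
  Group 3: 'a' x 3 (positions 7-9)
  Group 4: 'e' x 4 (positions 10-13)
Total groups: 4

4


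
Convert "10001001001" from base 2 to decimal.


Input: "10001001001" in base 2
Positional expansion:
  Digit '1' (value 1) x 2^10 = 1024
  Digit '0' (value 0) x 2^9 = 0
  Digit '0' (value 0) x 2^8 = 0
  Digit '0' (value 0) x 2^7 = 0
  Digit '1' (value 1) x 2^6 = 64
  Digit '0' (value 0) x 2^5 = 0
  Digit '0' (value 0) x 2^4 = 0
  Digit '1' (value 1) x 2^3 = 8
  Digit '0' (value 0) x 2^2 = 0
  Digit '0' (value 0) x 2^1 = 0
  Digit '1' (value 1) x 2^0 = 1
Sum = 1097

1097


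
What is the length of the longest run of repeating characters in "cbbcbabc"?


Input: "cbbcbabc"
Scanning for longest run:
  Position 1 ('b'): new char, reset run to 1
  Position 2 ('b'): continues run of 'b', length=2
  Position 3 ('c'): new char, reset run to 1
  Position 4 ('b'): new char, reset run to 1
  Position 5 ('a'): new char, reset run to 1
  Position 6 ('b'): new char, reset run to 1
  Position 7 ('c'): new char, reset run to 1
Longest run: 'b' with length 2

2


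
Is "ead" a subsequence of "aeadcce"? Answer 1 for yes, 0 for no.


Check if "ead" is a subsequence of "aeadcce"
Greedy scan:
  Position 0 ('a'): no match needed
  Position 1 ('e'): matches sub[0] = 'e'
  Position 2 ('a'): matches sub[1] = 'a'
  Position 3 ('d'): matches sub[2] = 'd'
  Position 4 ('c'): no match needed
  Position 5 ('c'): no match needed
  Position 6 ('e'): no match needed
All 3 characters matched => is a subsequence

1


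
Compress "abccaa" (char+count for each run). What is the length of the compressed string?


Input: abccaa
Runs:
  'a' x 1 => "a1"
  'b' x 1 => "b1"
  'c' x 2 => "c2"
  'a' x 2 => "a2"
Compressed: "a1b1c2a2"
Compressed length: 8

8


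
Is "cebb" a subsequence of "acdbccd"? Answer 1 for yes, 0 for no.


Check if "cebb" is a subsequence of "acdbccd"
Greedy scan:
  Position 0 ('a'): no match needed
  Position 1 ('c'): matches sub[0] = 'c'
  Position 2 ('d'): no match needed
  Position 3 ('b'): no match needed
  Position 4 ('c'): no match needed
  Position 5 ('c'): no match needed
  Position 6 ('d'): no match needed
Only matched 1/4 characters => not a subsequence

0


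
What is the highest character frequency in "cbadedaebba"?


Input: cbadedaebba
Character counts:
  'a': 3
  'b': 3
  'c': 1
  'd': 2
  'e': 2
Maximum frequency: 3

3


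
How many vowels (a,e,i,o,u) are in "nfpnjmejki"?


Input: nfpnjmejki
Checking each character:
  'n' at position 0: consonant
  'f' at position 1: consonant
  'p' at position 2: consonant
  'n' at position 3: consonant
  'j' at position 4: consonant
  'm' at position 5: consonant
  'e' at position 6: vowel (running total: 1)
  'j' at position 7: consonant
  'k' at position 8: consonant
  'i' at position 9: vowel (running total: 2)
Total vowels: 2

2


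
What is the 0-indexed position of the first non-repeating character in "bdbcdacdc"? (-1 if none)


Input: bdbcdacdc
Character frequencies:
  'a': 1
  'b': 2
  'c': 3
  'd': 3
Scanning left to right for freq == 1:
  Position 0 ('b'): freq=2, skip
  Position 1 ('d'): freq=3, skip
  Position 2 ('b'): freq=2, skip
  Position 3 ('c'): freq=3, skip
  Position 4 ('d'): freq=3, skip
  Position 5 ('a'): unique! => answer = 5

5


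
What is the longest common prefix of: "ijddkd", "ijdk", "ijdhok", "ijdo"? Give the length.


Words: ijddkd, ijdk, ijdhok, ijdo
  Position 0: all 'i' => match
  Position 1: all 'j' => match
  Position 2: all 'd' => match
  Position 3: ('d', 'k', 'h', 'o') => mismatch, stop
LCP = "ijd" (length 3)

3


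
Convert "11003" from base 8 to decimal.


Input: "11003" in base 8
Positional expansion:
  Digit '1' (value 1) x 8^4 = 4096
  Digit '1' (value 1) x 8^3 = 512
  Digit '0' (value 0) x 8^2 = 0
  Digit '0' (value 0) x 8^1 = 0
  Digit '3' (value 3) x 8^0 = 3
Sum = 4611

4611


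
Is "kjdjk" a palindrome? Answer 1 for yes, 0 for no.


Input: kjdjk
Reversed: kjdjk
  Compare pos 0 ('k') with pos 4 ('k'): match
  Compare pos 1 ('j') with pos 3 ('j'): match
Result: palindrome

1


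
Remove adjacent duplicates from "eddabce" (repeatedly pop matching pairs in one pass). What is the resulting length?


Input: eddabce
Stack-based adjacent duplicate removal:
  Read 'e': push. Stack: e
  Read 'd': push. Stack: ed
  Read 'd': matches stack top 'd' => pop. Stack: e
  Read 'a': push. Stack: ea
  Read 'b': push. Stack: eab
  Read 'c': push. Stack: eabc
  Read 'e': push. Stack: eabce
Final stack: "eabce" (length 5)

5


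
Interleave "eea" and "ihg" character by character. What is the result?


Interleaving "eea" and "ihg":
  Position 0: 'e' from first, 'i' from second => "ei"
  Position 1: 'e' from first, 'h' from second => "eh"
  Position 2: 'a' from first, 'g' from second => "ag"
Result: eiehag

eiehag


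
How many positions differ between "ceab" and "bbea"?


Comparing "ceab" and "bbea" position by position:
  Position 0: 'c' vs 'b' => DIFFER
  Position 1: 'e' vs 'b' => DIFFER
  Position 2: 'a' vs 'e' => DIFFER
  Position 3: 'b' vs 'a' => DIFFER
Positions that differ: 4

4


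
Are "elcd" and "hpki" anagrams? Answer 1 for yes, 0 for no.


Strings: "elcd", "hpki"
Sorted first:  cdel
Sorted second: hikp
Differ at position 0: 'c' vs 'h' => not anagrams

0


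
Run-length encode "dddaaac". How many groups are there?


Input: dddaaac
Scanning for consecutive runs:
  Group 1: 'd' x 3 (positions 0-2)
  Group 2: 'a' x 3 (positions 3-5)
  Group 3: 'c' x 1 (positions 6-6)
Total groups: 3

3


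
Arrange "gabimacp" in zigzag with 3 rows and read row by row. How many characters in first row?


Zigzag "gabimacp" into 3 rows:
Placing characters:
  'g' => row 0
  'a' => row 1
  'b' => row 2
  'i' => row 1
  'm' => row 0
  'a' => row 1
  'c' => row 2
  'p' => row 1
Rows:
  Row 0: "gm"
  Row 1: "aiap"
  Row 2: "bc"
First row length: 2

2


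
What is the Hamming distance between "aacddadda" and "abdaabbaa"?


Comparing "aacddadda" and "abdaabbaa" position by position:
  Position 0: 'a' vs 'a' => same
  Position 1: 'a' vs 'b' => differ
  Position 2: 'c' vs 'd' => differ
  Position 3: 'd' vs 'a' => differ
  Position 4: 'd' vs 'a' => differ
  Position 5: 'a' vs 'b' => differ
  Position 6: 'd' vs 'b' => differ
  Position 7: 'd' vs 'a' => differ
  Position 8: 'a' vs 'a' => same
Total differences (Hamming distance): 7

7


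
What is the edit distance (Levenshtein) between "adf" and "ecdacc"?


Computing edit distance: "adf" -> "ecdacc"
DP table:
           e    c    d    a    c    c
      0    1    2    3    4    5    6
  a   1    1    2    3    3    4    5
  d   2    2    2    2    3    4    5
  f   3    3    3    3    3    4    5
Edit distance = dp[3][6] = 5

5


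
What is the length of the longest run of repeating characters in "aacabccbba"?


Input: "aacabccbba"
Scanning for longest run:
  Position 1 ('a'): continues run of 'a', length=2
  Position 2 ('c'): new char, reset run to 1
  Position 3 ('a'): new char, reset run to 1
  Position 4 ('b'): new char, reset run to 1
  Position 5 ('c'): new char, reset run to 1
  Position 6 ('c'): continues run of 'c', length=2
  Position 7 ('b'): new char, reset run to 1
  Position 8 ('b'): continues run of 'b', length=2
  Position 9 ('a'): new char, reset run to 1
Longest run: 'a' with length 2

2


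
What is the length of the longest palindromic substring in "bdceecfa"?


Input: "bdceecfa"
Checking substrings for palindromes:
  [2:6] "ceec" (len 4) => palindrome
  [3:5] "ee" (len 2) => palindrome
Longest palindromic substring: "ceec" with length 4

4


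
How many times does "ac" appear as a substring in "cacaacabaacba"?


Searching for "ac" in "cacaacabaacba"
Scanning each position:
  Position 0: "ca" => no
  Position 1: "ac" => MATCH
  Position 2: "ca" => no
  Position 3: "aa" => no
  Position 4: "ac" => MATCH
  Position 5: "ca" => no
  Position 6: "ab" => no
  Position 7: "ba" => no
  Position 8: "aa" => no
  Position 9: "ac" => MATCH
  Position 10: "cb" => no
  Position 11: "ba" => no
Total occurrences: 3

3


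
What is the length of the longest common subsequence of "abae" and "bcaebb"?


LCS of "abae" and "bcaebb"
DP table:
           b    c    a    e    b    b
      0    0    0    0    0    0    0
  a   0    0    0    1    1    1    1
  b   0    1    1    1    1    2    2
  a   0    1    1    2    2    2    2
  e   0    1    1    2    3    3    3
LCS length = dp[4][6] = 3

3


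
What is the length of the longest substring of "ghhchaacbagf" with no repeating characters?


Input: "ghhchaacbagf"
Sliding window (track last position of each char):
  Position 0 ('g'): window [0,0] length 1 -- new best
  Position 1 ('h'): window [0,1] length 2 -- new best
  Position 2 ('h'): repeat (last at 1), move window start to 2
  Position 2 ('h'): window [2,2] length 1
  Position 3 ('c'): window [2,3] length 2
  Position 4 ('h'): repeat (last at 2), move window start to 3
  Position 4 ('h'): window [3,4] length 2
  Position 5 ('a'): window [3,5] length 3 -- new best
  Position 6 ('a'): repeat (last at 5), move window start to 6
  Position 6 ('a'): window [6,6] length 1
  Position 7 ('c'): window [6,7] length 2
  Position 8 ('b'): window [6,8] length 3
  Position 9 ('a'): repeat (last at 6), move window start to 7
  Position 9 ('a'): window [7,9] length 3
  Position 10 ('g'): window [7,10] length 4 -- new best
  Position 11 ('f'): window [7,11] length 5 -- new best
Longest substring with no repeats: "cbagf" with length 5

5


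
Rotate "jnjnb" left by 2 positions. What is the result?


Input: "jnjnb", rotate left by 2
First 2 characters: "jn"
Remaining characters: "jnb"
Concatenate remaining + first: "jnb" + "jn" = "jnbjn"

jnbjn


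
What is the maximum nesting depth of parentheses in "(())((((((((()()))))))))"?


Input: "(())((((((((()()))))))))"
Tracking depth:
  Position 0 '(': depth becomes 1
  Position 1 '(': depth becomes 2
  Position 2 ')': depth becomes 1
  Position 3 ')': depth becomes 0
  Position 4 '(': depth becomes 1
  Position 5 '(': depth becomes 2
  Position 6 '(': depth becomes 3
  Position 7 '(': depth becomes 4
  Position 8 '(': depth becomes 5
  Position 9 '(': depth becomes 6
  Position 10 '(': depth becomes 7
  Position 11 '(': depth becomes 8
  Position 12 '(': depth becomes 9
  Position 13 ')': depth becomes 8
  Position 14 '(': depth becomes 9
  Position 15 ')': depth becomes 8
  Position 16 ')': depth becomes 7
  Position 17 ')': depth becomes 6
  Position 18 ')': depth becomes 5
  Position 19 ')': depth becomes 4
  Position 20 ')': depth becomes 3
  Position 21 ')': depth becomes 2
  Position 22 ')': depth becomes 1
  Position 23 ')': depth becomes 0
Maximum depth reached: 9

9


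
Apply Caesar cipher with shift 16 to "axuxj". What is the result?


Caesar cipher: shift "axuxj" by 16
  'a' (pos 0) + 16 = pos 16 = 'q'
  'x' (pos 23) + 16 = pos 13 = 'n'
  'u' (pos 20) + 16 = pos 10 = 'k'
  'x' (pos 23) + 16 = pos 13 = 'n'
  'j' (pos 9) + 16 = pos 25 = 'z'
Result: qnknz

qnknz


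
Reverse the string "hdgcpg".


Input: hdgcpg
Reading characters right to left:
  Position 5: 'g'
  Position 4: 'p'
  Position 3: 'c'
  Position 2: 'g'
  Position 1: 'd'
  Position 0: 'h'
Reversed: gpcgdh

gpcgdh


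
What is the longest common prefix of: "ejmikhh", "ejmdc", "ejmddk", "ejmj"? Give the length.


Words: ejmikhh, ejmdc, ejmddk, ejmj
  Position 0: all 'e' => match
  Position 1: all 'j' => match
  Position 2: all 'm' => match
  Position 3: ('i', 'd', 'd', 'j') => mismatch, stop
LCP = "ejm" (length 3)

3
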